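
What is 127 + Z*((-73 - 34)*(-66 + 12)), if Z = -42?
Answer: -242549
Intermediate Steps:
127 + Z*((-73 - 34)*(-66 + 12)) = 127 - 42*(-73 - 34)*(-66 + 12) = 127 - (-4494)*(-54) = 127 - 42*5778 = 127 - 242676 = -242549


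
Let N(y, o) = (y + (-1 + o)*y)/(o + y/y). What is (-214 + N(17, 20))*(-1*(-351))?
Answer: -486018/7 ≈ -69431.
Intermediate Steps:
N(y, o) = (y + y*(-1 + o))/(1 + o) (N(y, o) = (y + y*(-1 + o))/(o + 1) = (y + y*(-1 + o))/(1 + o))
(-214 + N(17, 20))*(-1*(-351)) = (-214 + 20*17/(1 + 20))*(-1*(-351)) = (-214 + 20*17/21)*351 = (-214 + 20*17*(1/21))*351 = (-214 + 340/21)*351 = -4154/21*351 = -486018/7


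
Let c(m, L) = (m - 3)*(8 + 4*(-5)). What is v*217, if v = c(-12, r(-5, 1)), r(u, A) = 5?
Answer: 39060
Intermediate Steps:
c(m, L) = 36 - 12*m (c(m, L) = (-3 + m)*(8 - 20) = (-3 + m)*(-12) = 36 - 12*m)
v = 180 (v = 36 - 12*(-12) = 36 + 144 = 180)
v*217 = 180*217 = 39060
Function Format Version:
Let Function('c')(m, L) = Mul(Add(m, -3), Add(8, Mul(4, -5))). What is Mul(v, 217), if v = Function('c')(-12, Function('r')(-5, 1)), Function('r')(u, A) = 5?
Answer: 39060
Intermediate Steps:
Function('c')(m, L) = Add(36, Mul(-12, m)) (Function('c')(m, L) = Mul(Add(-3, m), Add(8, -20)) = Mul(Add(-3, m), -12) = Add(36, Mul(-12, m)))
v = 180 (v = Add(36, Mul(-12, -12)) = Add(36, 144) = 180)
Mul(v, 217) = Mul(180, 217) = 39060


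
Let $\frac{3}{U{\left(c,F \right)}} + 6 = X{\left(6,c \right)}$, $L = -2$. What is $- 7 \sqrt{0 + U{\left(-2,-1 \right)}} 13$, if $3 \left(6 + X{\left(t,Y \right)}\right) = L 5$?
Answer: $- \frac{273 i \sqrt{46}}{46} \approx - 40.252 i$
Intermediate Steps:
$X{\left(t,Y \right)} = - \frac{28}{3}$ ($X{\left(t,Y \right)} = -6 + \frac{\left(-2\right) 5}{3} = -6 + \frac{1}{3} \left(-10\right) = -6 - \frac{10}{3} = - \frac{28}{3}$)
$U{\left(c,F \right)} = - \frac{9}{46}$ ($U{\left(c,F \right)} = \frac{3}{-6 - \frac{28}{3}} = \frac{3}{- \frac{46}{3}} = 3 \left(- \frac{3}{46}\right) = - \frac{9}{46}$)
$- 7 \sqrt{0 + U{\left(-2,-1 \right)}} 13 = - 7 \sqrt{0 - \frac{9}{46}} \cdot 13 = - 7 \sqrt{- \frac{9}{46}} \cdot 13 = - 7 \frac{3 i \sqrt{46}}{46} \cdot 13 = - \frac{21 i \sqrt{46}}{46} \cdot 13 = - \frac{273 i \sqrt{46}}{46}$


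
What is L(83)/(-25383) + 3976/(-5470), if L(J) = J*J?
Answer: -69302819/69422505 ≈ -0.99828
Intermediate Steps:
L(J) = J²
L(83)/(-25383) + 3976/(-5470) = 83²/(-25383) + 3976/(-5470) = 6889*(-1/25383) + 3976*(-1/5470) = -6889/25383 - 1988/2735 = -69302819/69422505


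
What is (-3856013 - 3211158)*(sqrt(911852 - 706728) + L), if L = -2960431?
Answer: 20921872110701 - 14134342*sqrt(51281) ≈ 2.0919e+13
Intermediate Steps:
(-3856013 - 3211158)*(sqrt(911852 - 706728) + L) = (-3856013 - 3211158)*(sqrt(911852 - 706728) - 2960431) = -7067171*(sqrt(205124) - 2960431) = -7067171*(2*sqrt(51281) - 2960431) = -7067171*(-2960431 + 2*sqrt(51281)) = 20921872110701 - 14134342*sqrt(51281)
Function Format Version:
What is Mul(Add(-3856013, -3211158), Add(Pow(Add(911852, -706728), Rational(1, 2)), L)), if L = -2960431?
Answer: Add(20921872110701, Mul(-14134342, Pow(51281, Rational(1, 2)))) ≈ 2.0919e+13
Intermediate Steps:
Mul(Add(-3856013, -3211158), Add(Pow(Add(911852, -706728), Rational(1, 2)), L)) = Mul(Add(-3856013, -3211158), Add(Pow(Add(911852, -706728), Rational(1, 2)), -2960431)) = Mul(-7067171, Add(Pow(205124, Rational(1, 2)), -2960431)) = Mul(-7067171, Add(Mul(2, Pow(51281, Rational(1, 2))), -2960431)) = Mul(-7067171, Add(-2960431, Mul(2, Pow(51281, Rational(1, 2))))) = Add(20921872110701, Mul(-14134342, Pow(51281, Rational(1, 2))))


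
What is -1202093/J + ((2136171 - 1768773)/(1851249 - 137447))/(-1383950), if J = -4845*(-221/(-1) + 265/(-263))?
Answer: 18746267548300268153/16621807659291164475 ≈ 1.1278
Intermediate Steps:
J = -280322010/263 (J = -4845*(-221*(-1) + 265*(-1/263)) = -4845*(221 - 265/263) = -4845*57858/263 = -280322010/263 ≈ -1.0659e+6)
-1202093/J + ((2136171 - 1768773)/(1851249 - 137447))/(-1383950) = -1202093/(-280322010/263) + ((2136171 - 1768773)/(1851249 - 137447))/(-1383950) = -1202093*(-263/280322010) + (367398/1713802)*(-1/1383950) = 316150459/280322010 + (367398*(1/1713802))*(-1/1383950) = 316150459/280322010 + (183699/856901)*(-1/1383950) = 316150459/280322010 - 183699/1185908138950 = 18746267548300268153/16621807659291164475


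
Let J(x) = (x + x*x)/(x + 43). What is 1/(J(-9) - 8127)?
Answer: -17/138123 ≈ -0.00012308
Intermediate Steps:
J(x) = (x + x²)/(43 + x)
1/(J(-9) - 8127) = 1/(-9*(1 - 9)/(43 - 9) - 8127) = 1/(-9*(-8)/34 - 8127) = 1/(-9*1/34*(-8) - 8127) = 1/(36/17 - 8127) = 1/(-138123/17) = -17/138123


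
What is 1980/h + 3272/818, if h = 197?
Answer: 2768/197 ≈ 14.051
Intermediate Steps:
1980/h + 3272/818 = 1980/197 + 3272/818 = 1980*(1/197) + 3272*(1/818) = 1980/197 + 4 = 2768/197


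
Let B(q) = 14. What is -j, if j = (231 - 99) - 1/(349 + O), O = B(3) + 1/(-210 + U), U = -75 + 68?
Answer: -10397423/78770 ≈ -132.00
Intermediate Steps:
U = -7
O = 3037/217 (O = 14 + 1/(-210 - 7) = 14 + 1/(-217) = 14 - 1/217 = 3037/217 ≈ 13.995)
j = 10397423/78770 (j = (231 - 99) - 1/(349 + 3037/217) = 132 - 1/78770/217 = 132 - 1*217/78770 = 132 - 217/78770 = 10397423/78770 ≈ 132.00)
-j = -1*10397423/78770 = -10397423/78770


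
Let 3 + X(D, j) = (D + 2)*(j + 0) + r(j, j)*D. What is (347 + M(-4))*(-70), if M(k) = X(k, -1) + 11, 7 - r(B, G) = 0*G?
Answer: -23030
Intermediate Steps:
r(B, G) = 7 (r(B, G) = 7 - 0*G = 7 - 1*0 = 7 + 0 = 7)
X(D, j) = -3 + 7*D + j*(2 + D) (X(D, j) = -3 + ((D + 2)*(j + 0) + 7*D) = -3 + ((2 + D)*j + 7*D) = -3 + (j*(2 + D) + 7*D) = -3 + (7*D + j*(2 + D)) = -3 + 7*D + j*(2 + D))
M(k) = 6 + 6*k (M(k) = (-3 + 2*(-1) + 7*k + k*(-1)) + 11 = (-3 - 2 + 7*k - k) + 11 = (-5 + 6*k) + 11 = 6 + 6*k)
(347 + M(-4))*(-70) = (347 + (6 + 6*(-4)))*(-70) = (347 + (6 - 24))*(-70) = (347 - 18)*(-70) = 329*(-70) = -23030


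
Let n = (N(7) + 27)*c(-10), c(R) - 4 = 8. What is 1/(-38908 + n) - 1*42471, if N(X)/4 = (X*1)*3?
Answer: -1595890297/37576 ≈ -42471.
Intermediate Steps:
c(R) = 12 (c(R) = 4 + 8 = 12)
N(X) = 12*X (N(X) = 4*((X*1)*3) = 4*(X*3) = 4*(3*X) = 12*X)
n = 1332 (n = (12*7 + 27)*12 = (84 + 27)*12 = 111*12 = 1332)
1/(-38908 + n) - 1*42471 = 1/(-38908 + 1332) - 1*42471 = 1/(-37576) - 42471 = -1/37576 - 42471 = -1595890297/37576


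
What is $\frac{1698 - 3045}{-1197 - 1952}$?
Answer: $\frac{1347}{3149} \approx 0.42775$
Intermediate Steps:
$\frac{1698 - 3045}{-1197 - 1952} = - \frac{1347}{-1197 - 1952} = - \frac{1347}{-3149} = \left(-1347\right) \left(- \frac{1}{3149}\right) = \frac{1347}{3149}$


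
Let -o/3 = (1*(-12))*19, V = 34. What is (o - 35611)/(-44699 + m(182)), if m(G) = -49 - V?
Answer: 34927/44782 ≈ 0.77993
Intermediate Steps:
m(G) = -83 (m(G) = -49 - 1*34 = -49 - 34 = -83)
o = 684 (o = -3*1*(-12)*19 = -(-36)*19 = -3*(-228) = 684)
(o - 35611)/(-44699 + m(182)) = (684 - 35611)/(-44699 - 83) = -34927/(-44782) = -34927*(-1/44782) = 34927/44782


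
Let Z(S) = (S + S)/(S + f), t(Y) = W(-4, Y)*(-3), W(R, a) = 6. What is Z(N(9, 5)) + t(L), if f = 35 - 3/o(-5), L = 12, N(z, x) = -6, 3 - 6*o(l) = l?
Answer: -1974/107 ≈ -18.449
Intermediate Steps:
o(l) = ½ - l/6
t(Y) = -18 (t(Y) = 6*(-3) = -18)
f = 131/4 (f = 35 - 3/(½ - ⅙*(-5)) = 35 - 3/(½ + ⅚) = 35 - 3/4/3 = 35 - 3*¾ = 35 - 9/4 = 131/4 ≈ 32.750)
Z(S) = 2*S/(131/4 + S) (Z(S) = (S + S)/(S + 131/4) = (2*S)/(131/4 + S) = 2*S/(131/4 + S))
Z(N(9, 5)) + t(L) = 8*(-6)/(131 + 4*(-6)) - 18 = 8*(-6)/(131 - 24) - 18 = 8*(-6)/107 - 18 = 8*(-6)*(1/107) - 18 = -48/107 - 18 = -1974/107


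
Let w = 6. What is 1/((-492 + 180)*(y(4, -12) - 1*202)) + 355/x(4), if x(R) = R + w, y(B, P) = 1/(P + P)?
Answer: 4475629/126074 ≈ 35.500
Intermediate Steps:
y(B, P) = 1/(2*P)
x(R) = 6 + R (x(R) = R + 6 = 6 + R)
1/((-492 + 180)*(y(4, -12) - 1*202)) + 355/x(4) = 1/((-492 + 180)*((½)/(-12) - 1*202)) + 355/(6 + 4) = 1/((-312)*((½)*(-1/12) - 202)) + 355/10 = -1/(312*(-1/24 - 202)) + 355*(⅒) = -1/(312*(-4849/24)) + 71/2 = -1/312*(-24/4849) + 71/2 = 1/63037 + 71/2 = 4475629/126074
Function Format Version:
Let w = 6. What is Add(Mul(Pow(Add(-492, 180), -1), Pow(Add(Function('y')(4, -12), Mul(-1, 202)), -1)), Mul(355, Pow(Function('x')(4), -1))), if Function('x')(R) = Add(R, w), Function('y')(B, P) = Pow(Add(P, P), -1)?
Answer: Rational(4475629, 126074) ≈ 35.500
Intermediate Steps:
Function('y')(B, P) = Mul(Rational(1, 2), Pow(P, -1)) (Function('y')(B, P) = Pow(Mul(2, P), -1) = Mul(Rational(1, 2), Pow(P, -1)))
Function('x')(R) = Add(6, R) (Function('x')(R) = Add(R, 6) = Add(6, R))
Add(Mul(Pow(Add(-492, 180), -1), Pow(Add(Function('y')(4, -12), Mul(-1, 202)), -1)), Mul(355, Pow(Function('x')(4), -1))) = Add(Mul(Pow(Add(-492, 180), -1), Pow(Add(Mul(Rational(1, 2), Pow(-12, -1)), Mul(-1, 202)), -1)), Mul(355, Pow(Add(6, 4), -1))) = Add(Mul(Pow(-312, -1), Pow(Add(Mul(Rational(1, 2), Rational(-1, 12)), -202), -1)), Mul(355, Pow(10, -1))) = Add(Mul(Rational(-1, 312), Pow(Add(Rational(-1, 24), -202), -1)), Mul(355, Rational(1, 10))) = Add(Mul(Rational(-1, 312), Pow(Rational(-4849, 24), -1)), Rational(71, 2)) = Add(Mul(Rational(-1, 312), Rational(-24, 4849)), Rational(71, 2)) = Add(Rational(1, 63037), Rational(71, 2)) = Rational(4475629, 126074)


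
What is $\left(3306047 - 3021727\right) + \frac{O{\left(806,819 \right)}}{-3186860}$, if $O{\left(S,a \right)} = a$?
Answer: $\frac{906088034381}{3186860} \approx 2.8432 \cdot 10^{5}$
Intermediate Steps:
$\left(3306047 - 3021727\right) + \frac{O{\left(806,819 \right)}}{-3186860} = \left(3306047 - 3021727\right) + \frac{819}{-3186860} = 284320 + 819 \left(- \frac{1}{3186860}\right) = 284320 - \frac{819}{3186860} = \frac{906088034381}{3186860}$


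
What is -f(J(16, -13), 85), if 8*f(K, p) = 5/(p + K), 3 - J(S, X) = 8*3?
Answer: -5/512 ≈ -0.0097656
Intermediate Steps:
J(S, X) = -21 (J(S, X) = 3 - 8*3 = 3 - 1*24 = 3 - 24 = -21)
f(K, p) = 5/(8*(K + p)) (f(K, p) = (5/(p + K))/8 = (5/(K + p))/8 = 5/(8*(K + p)))
-f(J(16, -13), 85) = -5/(8*(-21 + 85)) = -5/(8*64) = -1*5/512 = -5/512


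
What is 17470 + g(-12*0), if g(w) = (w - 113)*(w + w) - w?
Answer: 17470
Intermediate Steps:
g(w) = -w + 2*w*(-113 + w) (g(w) = (-113 + w)*(2*w) - w = 2*w*(-113 + w) - w = -w + 2*w*(-113 + w))
17470 + g(-12*0) = 17470 + (-12*0)*(-227 + 2*(-12*0)) = 17470 + 0*(-227 + 2*0) = 17470 + 0*(-227 + 0) = 17470 + 0*(-227) = 17470 + 0 = 17470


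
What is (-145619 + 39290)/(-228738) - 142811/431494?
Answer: 16435352/122760043 ≈ 0.13388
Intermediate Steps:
(-145619 + 39290)/(-228738) - 142811/431494 = -106329*(-1/228738) - 142811*1/431494 = 529/1138 - 142811/431494 = 16435352/122760043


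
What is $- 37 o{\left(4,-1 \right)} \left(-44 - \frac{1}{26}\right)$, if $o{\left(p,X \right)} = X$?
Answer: $- \frac{42365}{26} \approx -1629.4$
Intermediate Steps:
$- 37 o{\left(4,-1 \right)} \left(-44 - \frac{1}{26}\right) = \left(-37\right) \left(-1\right) \left(-44 - \frac{1}{26}\right) = 37 \left(-44 - \frac{1}{26}\right) = 37 \left(- \frac{1145}{26}\right) = - \frac{42365}{26}$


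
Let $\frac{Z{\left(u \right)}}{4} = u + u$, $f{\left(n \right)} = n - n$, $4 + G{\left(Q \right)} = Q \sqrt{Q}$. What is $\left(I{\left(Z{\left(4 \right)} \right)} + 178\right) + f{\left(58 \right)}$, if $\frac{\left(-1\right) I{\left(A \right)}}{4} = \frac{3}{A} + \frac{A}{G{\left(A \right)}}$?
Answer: $\frac{2908531}{16376} - \frac{1024 \sqrt{2}}{2047} \approx 176.9$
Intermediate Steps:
$G{\left(Q \right)} = -4 + Q^{\frac{3}{2}}$ ($G{\left(Q \right)} = -4 + Q \sqrt{Q} = -4 + Q^{\frac{3}{2}}$)
$f{\left(n \right)} = 0$
$Z{\left(u \right)} = 8 u$ ($Z{\left(u \right)} = 4 \left(u + u\right) = 4 \cdot 2 u = 8 u$)
$I{\left(A \right)} = - \frac{12}{A} - \frac{4 A}{-4 + A^{\frac{3}{2}}}$ ($I{\left(A \right)} = - 4 \left(\frac{3}{A} + \frac{A}{-4 + A^{\frac{3}{2}}}\right) = - \frac{12}{A} - \frac{4 A}{-4 + A^{\frac{3}{2}}}$)
$\left(I{\left(Z{\left(4 \right)} \right)} + 178\right) + f{\left(58 \right)} = \left(\frac{4 \left(12 - \left(8 \cdot 4\right)^{2} - 3 \left(8 \cdot 4\right)^{\frac{3}{2}}\right)}{8 \cdot 4 \left(-4 + \left(8 \cdot 4\right)^{\frac{3}{2}}\right)} + 178\right) + 0 = \left(\frac{4 \left(12 - 32^{2} - 3 \cdot 32^{\frac{3}{2}}\right)}{32 \left(-4 + 32^{\frac{3}{2}}\right)} + 178\right) + 0 = \left(4 \cdot \frac{1}{32} \frac{1}{-4 + 128 \sqrt{2}} \left(12 - 1024 - 3 \cdot 128 \sqrt{2}\right) + 178\right) + 0 = \left(4 \cdot \frac{1}{32} \frac{1}{-4 + 128 \sqrt{2}} \left(12 - 1024 - 384 \sqrt{2}\right) + 178\right) + 0 = \left(4 \cdot \frac{1}{32} \frac{1}{-4 + 128 \sqrt{2}} \left(-1012 - 384 \sqrt{2}\right) + 178\right) + 0 = \left(\frac{-1012 - 384 \sqrt{2}}{8 \left(-4 + 128 \sqrt{2}\right)} + 178\right) + 0 = \left(178 + \frac{-1012 - 384 \sqrt{2}}{8 \left(-4 + 128 \sqrt{2}\right)}\right) + 0 = 178 + \frac{-1012 - 384 \sqrt{2}}{8 \left(-4 + 128 \sqrt{2}\right)}$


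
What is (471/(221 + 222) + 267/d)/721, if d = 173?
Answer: 199764/55256719 ≈ 0.0036152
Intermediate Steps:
(471/(221 + 222) + 267/d)/721 = (471/(221 + 222) + 267/173)/721 = (471/443 + 267*(1/173))*(1/721) = (471*(1/443) + 267/173)*(1/721) = (471/443 + 267/173)*(1/721) = (199764/76639)*(1/721) = 199764/55256719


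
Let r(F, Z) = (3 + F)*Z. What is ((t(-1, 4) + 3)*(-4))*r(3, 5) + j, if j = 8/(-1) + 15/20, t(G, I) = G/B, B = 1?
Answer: -989/4 ≈ -247.25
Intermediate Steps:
t(G, I) = G (t(G, I) = G/1 = G*1 = G)
r(F, Z) = Z*(3 + F)
j = -29/4 (j = 8*(-1) + 15*(1/20) = -8 + ¾ = -29/4 ≈ -7.2500)
((t(-1, 4) + 3)*(-4))*r(3, 5) + j = ((-1 + 3)*(-4))*(5*(3 + 3)) - 29/4 = (2*(-4))*(5*6) - 29/4 = -8*30 - 29/4 = -240 - 29/4 = -989/4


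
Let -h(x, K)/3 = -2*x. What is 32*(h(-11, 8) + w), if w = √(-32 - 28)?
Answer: -2112 + 64*I*√15 ≈ -2112.0 + 247.87*I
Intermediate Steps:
w = 2*I*√15 (w = √(-60) = 2*I*√15 ≈ 7.746*I)
h(x, K) = 6*x (h(x, K) = -(-6)*x = 6*x)
32*(h(-11, 8) + w) = 32*(6*(-11) + 2*I*√15) = 32*(-66 + 2*I*√15) = -2112 + 64*I*√15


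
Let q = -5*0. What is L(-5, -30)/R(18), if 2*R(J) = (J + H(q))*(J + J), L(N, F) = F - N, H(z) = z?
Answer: -25/324 ≈ -0.077160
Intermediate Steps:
q = 0
R(J) = J² (R(J) = ((J + 0)*(J + J))/2 = (J*(2*J))/2 = (2*J²)/2 = J²)
L(-5, -30)/R(18) = (-30 - 1*(-5))/(18²) = (-30 + 5)/324 = -25*1/324 = -25/324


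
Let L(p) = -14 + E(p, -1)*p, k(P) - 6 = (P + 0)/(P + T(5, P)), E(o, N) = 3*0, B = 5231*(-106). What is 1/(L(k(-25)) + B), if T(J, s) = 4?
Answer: -1/554500 ≈ -1.8034e-6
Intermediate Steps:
B = -554486
E(o, N) = 0
k(P) = 6 + P/(4 + P) (k(P) = 6 + (P + 0)/(P + 4) = 6 + P/(4 + P))
L(p) = -14 (L(p) = -14 + 0*p = -14 + 0 = -14)
1/(L(k(-25)) + B) = 1/(-14 - 554486) = 1/(-554500) = -1/554500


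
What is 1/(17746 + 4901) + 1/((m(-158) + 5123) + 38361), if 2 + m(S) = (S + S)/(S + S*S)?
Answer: 10382251/154603640784 ≈ 6.7154e-5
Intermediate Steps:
m(S) = -2 + 2*S/(S + S**2) (m(S) = -2 + (S + S)/(S + S*S) = -2 + (2*S)/(S + S**2) = -2 + 2*S/(S + S**2))
1/(17746 + 4901) + 1/((m(-158) + 5123) + 38361) = 1/(17746 + 4901) + 1/((-2*(-158)/(1 - 158) + 5123) + 38361) = 1/22647 + 1/((-2*(-158)/(-157) + 5123) + 38361) = 1/22647 + 1/((-2*(-158)*(-1/157) + 5123) + 38361) = 1/22647 + 1/((-316/157 + 5123) + 38361) = 1/22647 + 1/(803995/157 + 38361) = 1/22647 + 1/(6826672/157) = 1/22647 + 157/6826672 = 10382251/154603640784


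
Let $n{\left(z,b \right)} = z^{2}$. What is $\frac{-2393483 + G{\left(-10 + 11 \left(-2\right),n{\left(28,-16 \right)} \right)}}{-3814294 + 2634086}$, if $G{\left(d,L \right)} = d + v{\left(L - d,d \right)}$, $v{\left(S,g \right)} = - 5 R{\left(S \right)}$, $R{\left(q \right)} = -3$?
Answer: $\frac{598375}{295052} \approx 2.028$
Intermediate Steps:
$v{\left(S,g \right)} = 15$ ($v{\left(S,g \right)} = \left(-5\right) \left(-3\right) = 15$)
$G{\left(d,L \right)} = 15 + d$ ($G{\left(d,L \right)} = d + 15 = 15 + d$)
$\frac{-2393483 + G{\left(-10 + 11 \left(-2\right),n{\left(28,-16 \right)} \right)}}{-3814294 + 2634086} = \frac{-2393483 + \left(15 + \left(-10 + 11 \left(-2\right)\right)\right)}{-3814294 + 2634086} = \frac{-2393483 + \left(15 - 32\right)}{-1180208} = \left(-2393483 + \left(15 - 32\right)\right) \left(- \frac{1}{1180208}\right) = \left(-2393483 - 17\right) \left(- \frac{1}{1180208}\right) = \left(-2393500\right) \left(- \frac{1}{1180208}\right) = \frac{598375}{295052}$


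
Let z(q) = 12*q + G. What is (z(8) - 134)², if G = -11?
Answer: 2401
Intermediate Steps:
z(q) = -11 + 12*q (z(q) = 12*q - 11 = -11 + 12*q)
(z(8) - 134)² = ((-11 + 12*8) - 134)² = ((-11 + 96) - 134)² = (85 - 134)² = (-49)² = 2401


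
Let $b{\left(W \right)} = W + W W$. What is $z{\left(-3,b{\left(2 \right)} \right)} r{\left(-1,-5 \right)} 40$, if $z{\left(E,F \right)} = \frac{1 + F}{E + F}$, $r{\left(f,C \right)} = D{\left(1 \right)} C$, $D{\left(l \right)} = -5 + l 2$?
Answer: $1400$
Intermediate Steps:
$D{\left(l \right)} = -5 + 2 l$
$r{\left(f,C \right)} = - 3 C$ ($r{\left(f,C \right)} = \left(-5 + 2 \cdot 1\right) C = \left(-5 + 2\right) C = - 3 C$)
$b{\left(W \right)} = W + W^{2}$
$z{\left(E,F \right)} = \frac{1 + F}{E + F}$
$z{\left(-3,b{\left(2 \right)} \right)} r{\left(-1,-5 \right)} 40 = \frac{1 + 2 \left(1 + 2\right)}{-3 + 2 \left(1 + 2\right)} \left(\left(-3\right) \left(-5\right)\right) 40 = \frac{1 + 2 \cdot 3}{-3 + 2 \cdot 3} \cdot 15 \cdot 40 = \frac{1 + 6}{-3 + 6} \cdot 15 \cdot 40 = \frac{1}{3} \cdot 7 \cdot 15 \cdot 40 = \frac{7}{3} \cdot 15 \cdot 40 = 35 \cdot 40 = 1400$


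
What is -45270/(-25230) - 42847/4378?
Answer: -29427925/3681898 ≈ -7.9926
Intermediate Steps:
-45270/(-25230) - 42847/4378 = -45270*(-1/25230) - 42847*1/4378 = 1509/841 - 42847/4378 = -29427925/3681898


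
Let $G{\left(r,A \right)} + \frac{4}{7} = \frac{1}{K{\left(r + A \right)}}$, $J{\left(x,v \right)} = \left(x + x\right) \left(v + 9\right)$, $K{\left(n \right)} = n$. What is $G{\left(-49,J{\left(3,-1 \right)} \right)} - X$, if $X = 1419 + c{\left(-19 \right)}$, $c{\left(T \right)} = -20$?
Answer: $- \frac{9804}{7} \approx -1400.6$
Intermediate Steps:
$J{\left(x,v \right)} = 2 x \left(9 + v\right)$
$G{\left(r,A \right)} = - \frac{4}{7} + \frac{1}{A + r}$ ($G{\left(r,A \right)} = - \frac{4}{7} + \frac{1}{r + A} = - \frac{4}{7} + \frac{1}{A + r}$)
$X = 1399$ ($X = 1419 - 20 = 1399$)
$G{\left(-49,J{\left(3,-1 \right)} \right)} - X = \left(- \frac{4}{7} + \frac{1}{2 \cdot 3 \left(9 - 1\right) - 49}\right) - 1399 = \left(- \frac{4}{7} + \frac{1}{2 \cdot 3 \cdot 8 - 49}\right) - 1399 = \left(- \frac{4}{7} + \frac{1}{48 - 49}\right) - 1399 = \left(- \frac{4}{7} + \frac{1}{-1}\right) - 1399 = \left(- \frac{4}{7} - 1\right) - 1399 = - \frac{11}{7} - 1399 = - \frac{9804}{7}$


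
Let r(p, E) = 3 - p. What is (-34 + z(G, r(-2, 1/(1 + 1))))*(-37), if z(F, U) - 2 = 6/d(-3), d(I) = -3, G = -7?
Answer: 1258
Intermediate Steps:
z(F, U) = 0 (z(F, U) = 2 + 6/(-3) = 2 + 6*(-⅓) = 2 - 2 = 0)
(-34 + z(G, r(-2, 1/(1 + 1))))*(-37) = (-34 + 0)*(-37) = -34*(-37) = 1258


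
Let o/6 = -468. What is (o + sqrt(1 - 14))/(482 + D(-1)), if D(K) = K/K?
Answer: -936/161 + I*sqrt(13)/483 ≈ -5.8137 + 0.0074649*I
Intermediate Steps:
o = -2808 (o = 6*(-468) = -2808)
D(K) = 1
(o + sqrt(1 - 14))/(482 + D(-1)) = (-2808 + sqrt(1 - 14))/(482 + 1) = (-2808 + sqrt(-13))/483 = (-2808 + I*sqrt(13))*(1/483) = -936/161 + I*sqrt(13)/483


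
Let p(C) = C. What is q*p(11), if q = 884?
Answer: 9724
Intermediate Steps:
q*p(11) = 884*11 = 9724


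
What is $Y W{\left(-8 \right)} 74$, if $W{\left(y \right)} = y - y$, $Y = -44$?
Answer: $0$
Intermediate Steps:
$W{\left(y \right)} = 0$
$Y W{\left(-8 \right)} 74 = \left(-44\right) 0 \cdot 74 = 0 \cdot 74 = 0$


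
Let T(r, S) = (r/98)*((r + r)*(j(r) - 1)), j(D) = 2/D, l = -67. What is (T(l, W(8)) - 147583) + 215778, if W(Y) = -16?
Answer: 3336932/49 ≈ 68101.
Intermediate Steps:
T(r, S) = r²*(-1 + 2/r)/49 (T(r, S) = (r/98)*((r + r)*(2/r - 1)) = (r*(1/98))*((2*r)*(-1 + 2/r)) = (r/98)*(2*r*(-1 + 2/r)) = r²*(-1 + 2/r)/49)
(T(l, W(8)) - 147583) + 215778 = ((1/49)*(-67)*(2 - 1*(-67)) - 147583) + 215778 = ((1/49)*(-67)*(2 + 67) - 147583) + 215778 = ((1/49)*(-67)*69 - 147583) + 215778 = (-4623/49 - 147583) + 215778 = -7236190/49 + 215778 = 3336932/49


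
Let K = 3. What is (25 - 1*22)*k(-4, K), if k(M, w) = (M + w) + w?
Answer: 6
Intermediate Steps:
k(M, w) = M + 2*w
(25 - 1*22)*k(-4, K) = (25 - 1*22)*(-4 + 2*3) = (25 - 22)*(-4 + 6) = 3*2 = 6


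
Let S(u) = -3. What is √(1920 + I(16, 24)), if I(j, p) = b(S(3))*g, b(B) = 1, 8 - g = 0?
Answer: 2*√482 ≈ 43.909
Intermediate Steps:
g = 8 (g = 8 - 1*0 = 8 + 0 = 8)
I(j, p) = 8 (I(j, p) = 1*8 = 8)
√(1920 + I(16, 24)) = √(1920 + 8) = √1928 = 2*√482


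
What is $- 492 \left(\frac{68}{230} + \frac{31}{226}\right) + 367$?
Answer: $\frac{2001911}{12995} \approx 154.05$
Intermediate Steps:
$- 492 \left(\frac{68}{230} + \frac{31}{226}\right) + 367 = - 492 \left(68 \cdot \frac{1}{230} + 31 \cdot \frac{1}{226}\right) + 367 = - 492 \left(\frac{34}{115} + \frac{31}{226}\right) + 367 = \left(-492\right) \frac{11249}{25990} + 367 = - \frac{2767254}{12995} + 367 = \frac{2001911}{12995}$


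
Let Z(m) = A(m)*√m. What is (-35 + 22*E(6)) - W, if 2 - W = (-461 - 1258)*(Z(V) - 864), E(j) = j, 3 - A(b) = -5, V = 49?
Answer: 1389047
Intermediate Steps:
A(b) = 8 (A(b) = 3 - 1*(-5) = 3 + 5 = 8)
Z(m) = 8*√m
W = -1388950 (W = 2 - (-461 - 1258)*(8*√49 - 864) = 2 - (-1719)*(8*7 - 864) = 2 - (-1719)*(56 - 864) = 2 - (-1719)*(-808) = 2 - 1*1388952 = 2 - 1388952 = -1388950)
(-35 + 22*E(6)) - W = (-35 + 22*6) - 1*(-1388950) = (-35 + 132) + 1388950 = 97 + 1388950 = 1389047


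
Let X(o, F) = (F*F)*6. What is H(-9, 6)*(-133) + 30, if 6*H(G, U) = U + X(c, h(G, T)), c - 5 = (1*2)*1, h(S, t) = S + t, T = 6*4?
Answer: -30028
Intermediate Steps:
T = 24
c = 7 (c = 5 + (1*2)*1 = 5 + 2*1 = 5 + 2 = 7)
X(o, F) = 6*F² (X(o, F) = F²*6 = 6*F²)
H(G, U) = (24 + G)² + U/6 (H(G, U) = (U + 6*(G + 24)²)/6 = (U + 6*(24 + G)²)/6 = (24 + G)² + U/6)
H(-9, 6)*(-133) + 30 = ((24 - 9)² + (⅙)*6)*(-133) + 30 = (15² + 1)*(-133) + 30 = (225 + 1)*(-133) + 30 = 226*(-133) + 30 = -30058 + 30 = -30028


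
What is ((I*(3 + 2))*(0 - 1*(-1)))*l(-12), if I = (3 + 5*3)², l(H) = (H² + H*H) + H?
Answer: 447120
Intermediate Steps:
l(H) = H + 2*H² (l(H) = (H² + H²) + H = 2*H² + H = H + 2*H²)
I = 324 (I = (3 + 15)² = 18² = 324)
((I*(3 + 2))*(0 - 1*(-1)))*l(-12) = ((324*(3 + 2))*(0 - 1*(-1)))*(-12*(1 + 2*(-12))) = ((324*5)*(0 + 1))*(-12*(1 - 24)) = (1620*1)*(-12*(-23)) = 1620*276 = 447120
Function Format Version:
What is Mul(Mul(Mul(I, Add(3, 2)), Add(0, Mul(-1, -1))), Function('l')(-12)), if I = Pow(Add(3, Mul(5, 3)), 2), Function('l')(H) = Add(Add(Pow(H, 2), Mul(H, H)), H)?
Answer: 447120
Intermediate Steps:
Function('l')(H) = Add(H, Mul(2, Pow(H, 2))) (Function('l')(H) = Add(Add(Pow(H, 2), Pow(H, 2)), H) = Add(Mul(2, Pow(H, 2)), H) = Add(H, Mul(2, Pow(H, 2))))
I = 324 (I = Pow(Add(3, 15), 2) = Pow(18, 2) = 324)
Mul(Mul(Mul(I, Add(3, 2)), Add(0, Mul(-1, -1))), Function('l')(-12)) = Mul(Mul(Mul(324, Add(3, 2)), Add(0, Mul(-1, -1))), Mul(-12, Add(1, Mul(2, -12)))) = Mul(Mul(Mul(324, 5), Add(0, 1)), Mul(-12, Add(1, -24))) = Mul(Mul(1620, 1), Mul(-12, -23)) = Mul(1620, 276) = 447120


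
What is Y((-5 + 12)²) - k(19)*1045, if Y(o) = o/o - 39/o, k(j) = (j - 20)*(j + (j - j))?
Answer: 972905/49 ≈ 19855.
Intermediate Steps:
k(j) = j*(-20 + j) (k(j) = (-20 + j)*(j + 0) = (-20 + j)*j = j*(-20 + j))
Y(o) = 1 - 39/o
Y((-5 + 12)²) - k(19)*1045 = (-39 + (-5 + 12)²)/((-5 + 12)²) - 19*(-20 + 19)*1045 = (-39 + 7²)/(7²) - 19*(-1)*1045 = (-39 + 49)/49 - (-19)*1045 = (1/49)*10 - 1*(-19855) = 10/49 + 19855 = 972905/49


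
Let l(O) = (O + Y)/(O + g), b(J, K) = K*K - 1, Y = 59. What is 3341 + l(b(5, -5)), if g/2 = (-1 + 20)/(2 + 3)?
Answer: 528293/158 ≈ 3343.6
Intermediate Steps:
g = 38/5 (g = 2*((-1 + 20)/(2 + 3)) = 2*(19/5) = 38/5 ≈ 7.6000)
b(J, K) = -1 + K² (b(J, K) = K² - 1 = -1 + K²)
l(O) = (59 + O)/(38/5 + O) (l(O) = (O + 59)/(O + 38/5) = (59 + O)/(38/5 + O))
3341 + l(b(5, -5)) = 3341 + 5*(59 + (-1 + (-5)²))/(38 + 5*(-1 + (-5)²)) = 3341 + 5*(59 + (-1 + 25))/(38 + 5*(-1 + 25)) = 3341 + 5*(59 + 24)/(38 + 5*24) = 3341 + 5*83/(38 + 120) = 3341 + 5*83/158 = 3341 + 5*(1/158)*83 = 3341 + 415/158 = 528293/158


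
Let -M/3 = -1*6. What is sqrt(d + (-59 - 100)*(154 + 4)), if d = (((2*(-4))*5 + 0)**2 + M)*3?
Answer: 6*I*sqrt(563) ≈ 142.37*I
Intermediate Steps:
M = 18 (M = -(-3)*6 = -3*(-6) = 18)
d = 4854 (d = (((2*(-4))*5 + 0)**2 + 18)*3 = ((-8*5 + 0)**2 + 18)*3 = ((-40 + 0)**2 + 18)*3 = ((-40)**2 + 18)*3 = (1600 + 18)*3 = 1618*3 = 4854)
sqrt(d + (-59 - 100)*(154 + 4)) = sqrt(4854 + (-59 - 100)*(154 + 4)) = sqrt(4854 - 159*158) = sqrt(4854 - 25122) = sqrt(-20268) = 6*I*sqrt(563)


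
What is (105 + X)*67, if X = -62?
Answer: 2881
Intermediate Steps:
(105 + X)*67 = (105 - 62)*67 = 43*67 = 2881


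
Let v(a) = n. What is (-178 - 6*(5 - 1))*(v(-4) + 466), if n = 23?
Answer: -98778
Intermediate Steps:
v(a) = 23
(-178 - 6*(5 - 1))*(v(-4) + 466) = (-178 - 6*(5 - 1))*(23 + 466) = (-178 - 6*4)*489 = (-178 - 24)*489 = -202*489 = -98778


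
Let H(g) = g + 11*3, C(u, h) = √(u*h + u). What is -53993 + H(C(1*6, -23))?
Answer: -53960 + 2*I*√33 ≈ -53960.0 + 11.489*I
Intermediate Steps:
C(u, h) = √(u + h*u) (C(u, h) = √(h*u + u) = √(u + h*u))
H(g) = 33 + g (H(g) = g + 33 = 33 + g)
-53993 + H(C(1*6, -23)) = -53993 + (33 + √((1*6)*(1 - 23))) = -53993 + (33 + √(6*(-22))) = -53993 + (33 + √(-132)) = -53993 + (33 + 2*I*√33) = -53960 + 2*I*√33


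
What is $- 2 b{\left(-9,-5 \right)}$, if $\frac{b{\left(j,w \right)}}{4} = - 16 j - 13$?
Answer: $-1048$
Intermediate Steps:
$b{\left(j,w \right)} = -52 - 64 j$ ($b{\left(j,w \right)} = 4 \left(- 16 j - 13\right) = 4 \left(-13 - 16 j\right) = -52 - 64 j$)
$- 2 b{\left(-9,-5 \right)} = - 2 \left(-52 - -576\right) = - 2 \left(-52 + 576\right) = - 2 \cdot 524 = \left(-1\right) 1048 = -1048$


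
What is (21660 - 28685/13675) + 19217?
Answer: 111792858/2735 ≈ 40875.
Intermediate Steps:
(21660 - 28685/13675) + 19217 = (21660 - 28685*1/13675) + 19217 = (21660 - 5737/2735) + 19217 = 59234363/2735 + 19217 = 111792858/2735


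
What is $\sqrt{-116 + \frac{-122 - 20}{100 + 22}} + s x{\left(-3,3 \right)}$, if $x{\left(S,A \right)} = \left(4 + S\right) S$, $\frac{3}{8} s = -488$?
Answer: $3904 + \frac{i \sqrt{435967}}{61} \approx 3904.0 + 10.824 i$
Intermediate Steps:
$s = - \frac{3904}{3}$ ($s = \frac{8}{3} \left(-488\right) = - \frac{3904}{3} \approx -1301.3$)
$x{\left(S,A \right)} = S \left(4 + S\right)$
$\sqrt{-116 + \frac{-122 - 20}{100 + 22}} + s x{\left(-3,3 \right)} = \sqrt{-116 + \frac{-122 - 20}{100 + 22}} - \frac{3904 \left(- 3 \left(4 - 3\right)\right)}{3} = \sqrt{-116 - \frac{142}{122}} - \frac{3904 \left(\left(-3\right) 1\right)}{3} = \sqrt{-116 - \frac{71}{61}} - -3904 = \sqrt{-116 - \frac{71}{61}} + 3904 = \sqrt{- \frac{7147}{61}} + 3904 = \frac{i \sqrt{435967}}{61} + 3904 = 3904 + \frac{i \sqrt{435967}}{61}$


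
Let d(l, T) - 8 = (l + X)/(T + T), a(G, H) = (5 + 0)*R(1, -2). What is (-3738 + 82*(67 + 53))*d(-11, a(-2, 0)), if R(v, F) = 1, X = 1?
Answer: 42714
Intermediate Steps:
a(G, H) = 5 (a(G, H) = (5 + 0)*1 = 5*1 = 5)
d(l, T) = 8 + (1 + l)/(2*T) (d(l, T) = 8 + (l + 1)/(T + T) = 8 + (1 + l)/((2*T)) = 8 + (1 + l)*(1/(2*T)) = 8 + (1 + l)/(2*T))
(-3738 + 82*(67 + 53))*d(-11, a(-2, 0)) = (-3738 + 82*(67 + 53))*((1/2)*(1 - 11 + 16*5)/5) = (-3738 + 82*120)*((1/2)*(1/5)*(1 - 11 + 80)) = (-3738 + 9840)*((1/2)*(1/5)*70) = 6102*7 = 42714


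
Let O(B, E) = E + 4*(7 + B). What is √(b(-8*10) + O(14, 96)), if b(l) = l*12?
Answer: 2*I*√195 ≈ 27.928*I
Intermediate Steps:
O(B, E) = 28 + E + 4*B (O(B, E) = E + (28 + 4*B) = 28 + E + 4*B)
b(l) = 12*l
√(b(-8*10) + O(14, 96)) = √(12*(-8*10) + (28 + 96 + 4*14)) = √(12*(-80) + (28 + 96 + 56)) = √(-960 + 180) = √(-780) = 2*I*√195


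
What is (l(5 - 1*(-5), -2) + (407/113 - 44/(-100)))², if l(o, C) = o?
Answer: 1573550224/7980625 ≈ 197.17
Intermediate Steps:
(l(5 - 1*(-5), -2) + (407/113 - 44/(-100)))² = ((5 - 1*(-5)) + (407/113 - 44/(-100)))² = ((5 + 5) + (407*(1/113) - 44*(-1/100)))² = (10 + (407/113 + 11/25))² = (10 + 11418/2825)² = (39668/2825)² = 1573550224/7980625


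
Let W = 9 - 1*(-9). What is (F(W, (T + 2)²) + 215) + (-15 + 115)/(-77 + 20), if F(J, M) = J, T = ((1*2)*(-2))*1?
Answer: 13181/57 ≈ 231.25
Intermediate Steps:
W = 18 (W = 9 + 9 = 18)
T = -4 (T = (2*(-2))*1 = -4*1 = -4)
(F(W, (T + 2)²) + 215) + (-15 + 115)/(-77 + 20) = (18 + 215) + (-15 + 115)/(-77 + 20) = 233 + 100/(-57) = 233 + 100*(-1/57) = 233 - 100/57 = 13181/57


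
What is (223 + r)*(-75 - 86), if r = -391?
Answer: 27048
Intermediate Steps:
(223 + r)*(-75 - 86) = (223 - 391)*(-75 - 86) = -168*(-161) = 27048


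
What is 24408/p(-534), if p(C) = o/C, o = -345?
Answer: 4344624/115 ≈ 37779.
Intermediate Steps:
p(C) = -345/C
24408/p(-534) = 24408/((-345/(-534))) = 24408/((-345*(-1/534))) = 24408/(115/178) = 24408*(178/115) = 4344624/115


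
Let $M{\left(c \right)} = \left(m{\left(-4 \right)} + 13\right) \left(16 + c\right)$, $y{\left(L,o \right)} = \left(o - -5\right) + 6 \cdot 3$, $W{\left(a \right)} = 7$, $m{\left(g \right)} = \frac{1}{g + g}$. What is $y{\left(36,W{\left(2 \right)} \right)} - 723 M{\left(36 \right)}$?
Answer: $- \frac{968037}{2} \approx -4.8402 \cdot 10^{5}$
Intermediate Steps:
$m{\left(g \right)} = \frac{1}{2 g}$
$y{\left(L,o \right)} = 23 + o$ ($y{\left(L,o \right)} = \left(o + 5\right) + 18 = \left(5 + o\right) + 18 = 23 + o$)
$M{\left(c \right)} = 206 + \frac{103 c}{8}$ ($M{\left(c \right)} = \left(\frac{1}{2 \left(-4\right)} + 13\right) \left(16 + c\right) = \left(\frac{1}{2} \left(- \frac{1}{4}\right) + 13\right) \left(16 + c\right) = \left(- \frac{1}{8} + 13\right) \left(16 + c\right) = \frac{103 \left(16 + c\right)}{8} = 206 + \frac{103 c}{8}$)
$y{\left(36,W{\left(2 \right)} \right)} - 723 M{\left(36 \right)} = \left(23 + 7\right) - 723 \left(206 + \frac{103}{8} \cdot 36\right) = 30 - 723 \left(206 + \frac{927}{2}\right) = 30 - \frac{968097}{2} = - \frac{968037}{2}$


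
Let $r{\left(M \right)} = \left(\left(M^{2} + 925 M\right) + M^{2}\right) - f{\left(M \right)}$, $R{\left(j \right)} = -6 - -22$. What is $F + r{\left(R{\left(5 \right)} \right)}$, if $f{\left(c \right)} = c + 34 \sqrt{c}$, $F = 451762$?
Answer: $466922$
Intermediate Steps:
$R{\left(j \right)} = 16$ ($R{\left(j \right)} = -6 + 22 = 16$)
$r{\left(M \right)} = - 34 \sqrt{M} + 2 M^{2} + 924 M$ ($r{\left(M \right)} = \left(\left(M^{2} + 925 M\right) + M^{2}\right) - \left(M + 34 \sqrt{M}\right) = \left(2 M^{2} + 925 M\right) - \left(M + 34 \sqrt{M}\right) = - 34 \sqrt{M} + 2 M^{2} + 924 M$)
$F + r{\left(R{\left(5 \right)} \right)} = 451762 + \left(- 34 \sqrt{16} + 2 \cdot 16^{2} + 924 \cdot 16\right) = 451762 + \left(\left(-34\right) 4 + 2 \cdot 256 + 14784\right) = 451762 + \left(-136 + 512 + 14784\right) = 451762 + 15160 = 466922$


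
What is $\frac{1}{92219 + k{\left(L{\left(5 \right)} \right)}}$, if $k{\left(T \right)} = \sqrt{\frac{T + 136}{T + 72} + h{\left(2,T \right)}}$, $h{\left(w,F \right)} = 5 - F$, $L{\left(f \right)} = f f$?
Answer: $\frac{8945243}{824921365996} - \frac{i \sqrt{172563}}{824921365996} \approx 1.0844 \cdot 10^{-5} - 5.0357 \cdot 10^{-10} i$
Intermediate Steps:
$L{\left(f \right)} = f^{2}$
$k{\left(T \right)} = \sqrt{5 - T + \frac{136 + T}{72 + T}}$ ($k{\left(T \right)} = \sqrt{\frac{T + 136}{T + 72} - \left(-5 + T\right)} = \sqrt{\frac{136 + T}{72 + T} - \left(-5 + T\right)} = \sqrt{5 - T + \frac{136 + T}{72 + T}}$)
$\frac{1}{92219 + k{\left(L{\left(5 \right)} \right)}} = \frac{1}{92219 + \sqrt{\frac{496 - \left(5^{2}\right)^{2} - 66 \cdot 5^{2}}{72 + 5^{2}}}} = \frac{1}{92219 + \sqrt{\frac{496 - 25^{2} - 1650}{72 + 25}}} = \frac{1}{92219 + \sqrt{\frac{496 - 625 - 1650}{97}}} = \frac{1}{92219 + \sqrt{\frac{1}{97} \left(-1779\right)}} = \frac{1}{92219 + \sqrt{- \frac{1779}{97}}} = \frac{1}{92219 + \frac{i \sqrt{172563}}{97}}$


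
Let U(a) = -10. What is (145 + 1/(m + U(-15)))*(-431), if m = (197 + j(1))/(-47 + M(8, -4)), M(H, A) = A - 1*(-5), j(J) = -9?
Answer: -20238467/324 ≈ -62464.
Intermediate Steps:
M(H, A) = 5 + A (M(H, A) = A + 5 = 5 + A)
m = -94/23 (m = (197 - 9)/(-47 + (5 - 4)) = 188/(-47 + 1) = 188/(-46) = 188*(-1/46) = -94/23 ≈ -4.0870)
(145 + 1/(m + U(-15)))*(-431) = (145 + 1/(-94/23 - 10))*(-431) = (145 + 1/(-324/23))*(-431) = (145 - 23/324)*(-431) = (46957/324)*(-431) = -20238467/324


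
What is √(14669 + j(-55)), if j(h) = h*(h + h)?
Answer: √20719 ≈ 143.94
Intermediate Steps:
j(h) = 2*h² (j(h) = h*(2*h) = 2*h²)
√(14669 + j(-55)) = √(14669 + 2*(-55)²) = √(14669 + 2*3025) = √(14669 + 6050) = √20719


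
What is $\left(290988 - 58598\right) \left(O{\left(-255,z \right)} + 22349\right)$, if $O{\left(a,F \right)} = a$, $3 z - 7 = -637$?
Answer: $5134424660$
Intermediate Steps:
$z = -210$ ($z = \frac{7}{3} + \frac{1}{3} \left(-637\right) = \frac{7}{3} - \frac{637}{3} = -210$)
$\left(290988 - 58598\right) \left(O{\left(-255,z \right)} + 22349\right) = \left(290988 - 58598\right) \left(-255 + 22349\right) = 232390 \cdot 22094 = 5134424660$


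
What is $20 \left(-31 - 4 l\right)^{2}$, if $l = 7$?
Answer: $69620$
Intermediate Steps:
$20 \left(-31 - 4 l\right)^{2} = 20 \left(-31 - 28\right)^{2} = 20 \left(-59\right)^{2} = 20 \cdot 3481 = 69620$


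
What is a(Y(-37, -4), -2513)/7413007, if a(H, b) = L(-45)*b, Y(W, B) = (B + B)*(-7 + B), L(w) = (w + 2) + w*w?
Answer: -711538/1059001 ≈ -0.67190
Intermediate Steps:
L(w) = 2 + w + w**2 (L(w) = (2 + w) + w**2 = 2 + w + w**2)
Y(W, B) = 2*B*(-7 + B) (Y(W, B) = (2*B)*(-7 + B) = 2*B*(-7 + B))
a(H, b) = 1982*b (a(H, b) = (2 - 45 + (-45)**2)*b = (2 - 45 + 2025)*b = 1982*b)
a(Y(-37, -4), -2513)/7413007 = (1982*(-2513))/7413007 = -4980766*1/7413007 = -711538/1059001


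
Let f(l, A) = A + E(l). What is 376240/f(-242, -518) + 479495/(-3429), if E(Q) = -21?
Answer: -1548574765/1848231 ≈ -837.87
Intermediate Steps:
f(l, A) = -21 + A (f(l, A) = A - 21 = -21 + A)
376240/f(-242, -518) + 479495/(-3429) = 376240/(-21 - 518) + 479495/(-3429) = 376240/(-539) + 479495*(-1/3429) = 376240*(-1/539) - 479495/3429 = -376240/539 - 479495/3429 = -1548574765/1848231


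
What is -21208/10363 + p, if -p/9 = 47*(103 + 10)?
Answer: -2055445/43 ≈ -47801.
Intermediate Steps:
p = -47799 (p = -423*(103 + 10) = -423*113 = -9*5311 = -47799)
-21208/10363 + p = -21208/10363 - 47799 = -21208*1/10363 - 47799 = -88/43 - 47799 = -2055445/43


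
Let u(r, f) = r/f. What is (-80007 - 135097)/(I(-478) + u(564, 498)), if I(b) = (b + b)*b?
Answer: -8926816/18964219 ≈ -0.47072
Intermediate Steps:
I(b) = 2*b**2 (I(b) = (2*b)*b = 2*b**2)
(-80007 - 135097)/(I(-478) + u(564, 498)) = (-80007 - 135097)/(2*(-478)**2 + 564/498) = -215104/(2*228484 + 564*(1/498)) = -215104/(456968 + 94/83) = -215104/37928438/83 = -215104*83/37928438 = -8926816/18964219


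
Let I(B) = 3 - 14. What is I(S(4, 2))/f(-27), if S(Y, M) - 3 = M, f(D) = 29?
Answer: -11/29 ≈ -0.37931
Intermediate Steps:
S(Y, M) = 3 + M
I(B) = -11
I(S(4, 2))/f(-27) = -11/29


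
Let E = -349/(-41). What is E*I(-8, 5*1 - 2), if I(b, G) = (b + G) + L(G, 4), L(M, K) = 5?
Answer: 0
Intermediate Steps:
I(b, G) = 5 + G + b (I(b, G) = (b + G) + 5 = (G + b) + 5 = 5 + G + b)
E = 349/41 (E = -349*(-1/41) = 349/41 ≈ 8.5122)
E*I(-8, 5*1 - 2) = 349*(5 + (5*1 - 2) - 8)/41 = 349*(5 + (5 - 2) - 8)/41 = 349*(5 + 3 - 8)/41 = (349/41)*0 = 0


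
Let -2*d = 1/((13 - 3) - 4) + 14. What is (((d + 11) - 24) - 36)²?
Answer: 452929/144 ≈ 3145.3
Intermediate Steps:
d = -85/12 (d = -(1/((13 - 3) - 4) + 14)/2 = -(1/(10 - 4) + 14)/2 = -(1/6 + 14)/2 = -(⅙ + 14)/2 = -½*85/6 = -85/12 ≈ -7.0833)
(((d + 11) - 24) - 36)² = (((-85/12 + 11) - 24) - 36)² = ((47/12 - 24) - 36)² = (-241/12 - 36)² = (-673/12)² = 452929/144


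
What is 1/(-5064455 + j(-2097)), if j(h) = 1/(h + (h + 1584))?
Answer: -2610/13218227551 ≈ -1.9745e-7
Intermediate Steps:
j(h) = 1/(1584 + 2*h) (j(h) = 1/(h + (1584 + h)) = 1/(1584 + 2*h))
1/(-5064455 + j(-2097)) = 1/(-5064455 + 1/(2*(792 - 2097))) = 1/(-5064455 + (1/2)/(-1305)) = 1/(-5064455 + (1/2)*(-1/1305)) = 1/(-5064455 - 1/2610) = 1/(-13218227551/2610) = -2610/13218227551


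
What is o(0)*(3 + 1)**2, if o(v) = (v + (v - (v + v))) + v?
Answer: 0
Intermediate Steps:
o(v) = v (o(v) = (v + (v - 2*v)) + v = (v - v) + v = 0 + v = v)
o(0)*(3 + 1)**2 = 0*(3 + 1)**2 = 0*4**2 = 0*16 = 0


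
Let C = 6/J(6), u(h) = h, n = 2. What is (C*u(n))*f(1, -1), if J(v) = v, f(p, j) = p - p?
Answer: 0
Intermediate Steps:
f(p, j) = 0
C = 1 (C = 6/6 = 6*(1/6) = 1)
(C*u(n))*f(1, -1) = (1*2)*0 = 2*0 = 0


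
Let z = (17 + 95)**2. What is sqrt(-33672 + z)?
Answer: 2*I*sqrt(5282) ≈ 145.35*I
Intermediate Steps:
z = 12544 (z = 112**2 = 12544)
sqrt(-33672 + z) = sqrt(-33672 + 12544) = sqrt(-21128) = 2*I*sqrt(5282)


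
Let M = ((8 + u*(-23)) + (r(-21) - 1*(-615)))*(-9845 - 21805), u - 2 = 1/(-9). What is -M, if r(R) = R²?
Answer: 96901750/3 ≈ 3.2301e+7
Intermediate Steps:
u = 17/9 (u = 2 + 1/(-9) = 2 - ⅑ = 17/9 ≈ 1.8889)
M = -96901750/3 (M = ((8 + (17/9)*(-23)) + ((-21)² - 1*(-615)))*(-9845 - 21805) = ((8 - 391/9) + (441 + 615))*(-31650) = (-319/9 + 1056)*(-31650) = (9185/9)*(-31650) = -96901750/3 ≈ -3.2301e+7)
-M = -1*(-96901750/3) = 96901750/3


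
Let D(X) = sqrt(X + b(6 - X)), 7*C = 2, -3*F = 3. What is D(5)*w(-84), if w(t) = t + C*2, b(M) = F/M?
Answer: -1168/7 ≈ -166.86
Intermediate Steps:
F = -1 (F = -1/3*3 = -1)
C = 2/7 (C = (1/7)*2 = 2/7 ≈ 0.28571)
b(M) = -1/M
D(X) = sqrt(X - 1/(6 - X))
w(t) = 4/7 + t (w(t) = t + (2/7)*2 = t + 4/7 = 4/7 + t)
D(5)*w(-84) = sqrt((1 + 5*(-6 + 5))/(-6 + 5))*(4/7 - 84) = sqrt((1 + 5*(-1))/(-1))*(-584/7) = sqrt(-(1 - 5))*(-584/7) = sqrt(-1*(-4))*(-584/7) = sqrt(4)*(-584/7) = 2*(-584/7) = -1168/7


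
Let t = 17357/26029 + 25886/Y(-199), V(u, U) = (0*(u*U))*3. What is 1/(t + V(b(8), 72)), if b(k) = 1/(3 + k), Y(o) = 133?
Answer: 494551/96585025 ≈ 0.0051204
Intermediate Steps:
V(u, U) = 0 (V(u, U) = (0*(U*u))*3 = 0*3 = 0)
t = 96585025/494551 (t = 17357/26029 + 25886/133 = 17357*(1/26029) + 25886*(1/133) = 17357/26029 + 3698/19 = 96585025/494551 ≈ 195.30)
1/(t + V(b(8), 72)) = 1/(96585025/494551 + 0) = 1/(96585025/494551) = 494551/96585025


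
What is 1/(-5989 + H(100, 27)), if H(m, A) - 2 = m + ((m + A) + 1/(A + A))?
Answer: -54/311039 ≈ -0.00017361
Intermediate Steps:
H(m, A) = 2 + A + 1/(2*A) + 2*m (H(m, A) = 2 + (m + ((m + A) + 1/(A + A))) = 2 + (m + ((A + m) + 1/(2*A))) = 2 + (m + (A + m + 1/(2*A))) = 2 + (A + 1/(2*A) + 2*m) = 2 + A + 1/(2*A) + 2*m)
1/(-5989 + H(100, 27)) = 1/(-5989 + (2 + 27 + (½)/27 + 2*100)) = 1/(-5989 + (2 + 27 + (½)*(1/27) + 200)) = 1/(-5989 + (2 + 27 + 1/54 + 200)) = 1/(-5989 + 12367/54) = 1/(-311039/54) = -54/311039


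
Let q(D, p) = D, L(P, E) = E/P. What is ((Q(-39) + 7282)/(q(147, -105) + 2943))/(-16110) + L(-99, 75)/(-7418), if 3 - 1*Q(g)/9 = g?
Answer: -10510409/203097014010 ≈ -5.1751e-5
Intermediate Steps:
Q(g) = 27 - 9*g
((Q(-39) + 7282)/(q(147, -105) + 2943))/(-16110) + L(-99, 75)/(-7418) = (((27 - 9*(-39)) + 7282)/(147 + 2943))/(-16110) + (75/(-99))/(-7418) = (((27 + 351) + 7282)/3090)*(-1/16110) + (75*(-1/99))*(-1/7418) = ((378 + 7282)*(1/3090))*(-1/16110) - 25/33*(-1/7418) = (7660*(1/3090))*(-1/16110) + 25/244794 = (766/309)*(-1/16110) + 25/244794 = -383/2488995 + 25/244794 = -10510409/203097014010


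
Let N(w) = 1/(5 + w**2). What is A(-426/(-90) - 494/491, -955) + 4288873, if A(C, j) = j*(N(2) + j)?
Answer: 46807127/9 ≈ 5.2008e+6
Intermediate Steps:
A(C, j) = j*(1/9 + j) (A(C, j) = j*(1/(5 + 2**2) + j) = j*(1/(5 + 4) + j) = j*(1/9 + j))
A(-426/(-90) - 494/491, -955) + 4288873 = -955*(1/9 - 955) + 4288873 = -955*(-8594/9) + 4288873 = 8207270/9 + 4288873 = 46807127/9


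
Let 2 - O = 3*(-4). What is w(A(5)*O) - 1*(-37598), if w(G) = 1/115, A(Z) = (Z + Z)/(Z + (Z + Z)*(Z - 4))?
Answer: 4323771/115 ≈ 37598.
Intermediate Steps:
O = 14 (O = 2 - 3*(-4) = 2 - 1*(-12) = 2 + 12 = 14)
A(Z) = 2*Z/(Z + 2*Z*(-4 + Z)) (A(Z) = (2*Z)/(Z + (2*Z)*(-4 + Z)) = (2*Z)/(Z + 2*Z*(-4 + Z)) = 2*Z/(Z + 2*Z*(-4 + Z)))
w(G) = 1/115
w(A(5)*O) - 1*(-37598) = 1/115 - 1*(-37598) = 1/115 + 37598 = 4323771/115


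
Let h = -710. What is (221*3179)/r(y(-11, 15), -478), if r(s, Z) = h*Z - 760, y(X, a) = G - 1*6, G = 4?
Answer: 702559/338620 ≈ 2.0748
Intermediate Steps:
y(X, a) = -2 (y(X, a) = 4 - 1*6 = 4 - 6 = -2)
r(s, Z) = -760 - 710*Z (r(s, Z) = -710*Z - 760 = -760 - 710*Z)
(221*3179)/r(y(-11, 15), -478) = (221*3179)/(-760 - 710*(-478)) = 702559/(-760 + 339380) = 702559/338620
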